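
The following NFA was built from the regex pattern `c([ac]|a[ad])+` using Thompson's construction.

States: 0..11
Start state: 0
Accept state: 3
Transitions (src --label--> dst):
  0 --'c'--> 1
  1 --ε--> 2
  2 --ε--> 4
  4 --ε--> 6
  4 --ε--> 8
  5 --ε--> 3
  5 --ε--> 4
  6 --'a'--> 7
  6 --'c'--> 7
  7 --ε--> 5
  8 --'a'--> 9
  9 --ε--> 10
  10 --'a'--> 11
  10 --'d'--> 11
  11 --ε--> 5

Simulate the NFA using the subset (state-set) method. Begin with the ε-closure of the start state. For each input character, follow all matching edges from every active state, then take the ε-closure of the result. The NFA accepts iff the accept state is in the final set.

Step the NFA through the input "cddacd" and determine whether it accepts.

Answer: REJECT

Steps:
start: ε-closure({0}) = {0}
'c' @ 1: {1,2,4,6,8}
'd' @ 2: {}  — no active states
rest 'dacd' ignored (set empty)
final: {}; accept 3 not in set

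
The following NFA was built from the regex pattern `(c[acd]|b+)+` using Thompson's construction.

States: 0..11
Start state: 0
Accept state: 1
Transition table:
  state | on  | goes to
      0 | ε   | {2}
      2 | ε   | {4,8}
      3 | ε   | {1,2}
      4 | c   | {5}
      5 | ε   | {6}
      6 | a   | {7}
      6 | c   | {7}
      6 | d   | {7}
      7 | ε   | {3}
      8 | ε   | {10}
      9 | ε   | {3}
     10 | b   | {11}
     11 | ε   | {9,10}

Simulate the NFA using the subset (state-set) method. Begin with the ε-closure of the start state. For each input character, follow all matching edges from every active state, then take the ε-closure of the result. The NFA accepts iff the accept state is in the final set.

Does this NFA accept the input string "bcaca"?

initial (ε-close {0}): {0,2,4,8,10}
'b' @ 1: {1,2,3,4,8,9,10,11}  (accept∈set)
'c' @ 2: {5,6}
'a' @ 3: {1,2,3,4,7,8,10}  (accept∈set)
'c' @ 4: {5,6}
'a' @ 5: {1,2,3,4,7,8,10}  (accept∈set)
final: {1,2,3,4,7,8,10}; accept 1 in set

Answer: ACCEPT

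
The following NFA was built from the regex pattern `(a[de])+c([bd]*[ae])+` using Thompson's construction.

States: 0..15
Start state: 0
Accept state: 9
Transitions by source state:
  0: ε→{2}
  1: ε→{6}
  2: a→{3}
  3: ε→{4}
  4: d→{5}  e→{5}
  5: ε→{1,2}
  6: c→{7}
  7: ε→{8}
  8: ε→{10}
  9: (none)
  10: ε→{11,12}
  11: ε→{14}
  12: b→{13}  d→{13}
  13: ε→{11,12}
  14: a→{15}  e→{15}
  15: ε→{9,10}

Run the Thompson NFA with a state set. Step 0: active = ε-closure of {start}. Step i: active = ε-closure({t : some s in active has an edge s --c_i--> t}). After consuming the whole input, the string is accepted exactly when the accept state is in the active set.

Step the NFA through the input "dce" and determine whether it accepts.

Answer: REJECT

Steps:
start: ε-closure({0}) = {0,2}
'd' @ 1: {}  — no active states
rest 'ce' ignored (set empty)
final: {}; accept 9 not in set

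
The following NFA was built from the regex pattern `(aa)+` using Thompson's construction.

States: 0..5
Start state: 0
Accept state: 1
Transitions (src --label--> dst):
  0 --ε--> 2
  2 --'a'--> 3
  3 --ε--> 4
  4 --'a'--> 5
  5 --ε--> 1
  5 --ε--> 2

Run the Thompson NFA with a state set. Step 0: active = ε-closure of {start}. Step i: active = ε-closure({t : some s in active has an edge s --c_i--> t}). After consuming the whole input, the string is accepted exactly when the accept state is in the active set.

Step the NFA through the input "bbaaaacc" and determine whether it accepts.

initial (ε-close {0}): {0,2}
'b' @ 1: {}  — dead — no transitions
rest 'baaaacc' ignored (set empty)
final: {}; accept 1 not in set

Answer: REJECT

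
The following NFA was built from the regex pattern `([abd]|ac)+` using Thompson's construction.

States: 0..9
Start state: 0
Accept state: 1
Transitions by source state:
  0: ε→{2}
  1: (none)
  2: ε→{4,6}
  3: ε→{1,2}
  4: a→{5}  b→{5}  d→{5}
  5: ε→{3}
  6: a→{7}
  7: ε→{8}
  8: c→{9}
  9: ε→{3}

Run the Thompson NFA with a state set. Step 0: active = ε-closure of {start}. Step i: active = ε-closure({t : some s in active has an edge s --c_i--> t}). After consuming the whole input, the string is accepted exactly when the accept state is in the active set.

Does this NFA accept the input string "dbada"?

Answer: ACCEPT

Derivation:
S₀ = ε-closure({0}) = {0,2,4,6}
'd' @ 1: {1,2,3,4,5,6}  (accept∈set)
'b' @ 2: {1,2,3,4,5,6}  (accept∈set)
'a' @ 3: {1,2,3,4,5,6,7,8}  (accept∈set)
'd' @ 4: {1,2,3,4,5,6}  (accept∈set)
'a' @ 5: {1,2,3,4,5,6,7,8}  (accept∈set)
final: {1,2,3,4,5,6,7,8}; accept 1 in set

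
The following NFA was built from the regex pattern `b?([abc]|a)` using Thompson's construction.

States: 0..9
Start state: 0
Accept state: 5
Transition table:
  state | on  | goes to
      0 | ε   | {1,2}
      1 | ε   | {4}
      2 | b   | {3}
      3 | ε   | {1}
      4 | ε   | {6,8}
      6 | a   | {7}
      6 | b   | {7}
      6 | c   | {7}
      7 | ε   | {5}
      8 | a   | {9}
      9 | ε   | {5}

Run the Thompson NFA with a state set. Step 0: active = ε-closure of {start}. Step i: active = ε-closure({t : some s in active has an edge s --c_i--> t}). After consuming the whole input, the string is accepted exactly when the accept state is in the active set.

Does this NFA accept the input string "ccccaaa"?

start: ε-closure({0}) = {0,1,2,4,6,8}
'c' @ 1: {5,7}  (accept∈set)
'c' @ 2: {}  — state set empty
rest 'ccaaa' ignored (set empty)
end set {} — state 5 not in

Answer: REJECT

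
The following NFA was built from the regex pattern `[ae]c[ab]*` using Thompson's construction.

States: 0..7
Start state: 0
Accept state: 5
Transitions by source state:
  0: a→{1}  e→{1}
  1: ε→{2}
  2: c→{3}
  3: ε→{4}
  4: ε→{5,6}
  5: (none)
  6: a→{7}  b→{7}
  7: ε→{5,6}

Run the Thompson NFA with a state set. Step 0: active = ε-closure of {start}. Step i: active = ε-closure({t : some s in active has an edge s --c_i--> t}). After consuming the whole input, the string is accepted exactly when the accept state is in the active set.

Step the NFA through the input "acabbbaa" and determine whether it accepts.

Answer: ACCEPT

Steps:
S₀ = ε-closure({0}) = {0}
'a' @ 1: {1,2}
'c' @ 2: {3,4,5,6}  [accepting]
'a' @ 3: {5,6,7}  [accepting]
'b' @ 4: {5,6,7}  [accepting]
'b' @ 5: {5,6,7}  [accepting]
'b' @ 6: {5,6,7}  [accepting]
'a' @ 7: {5,6,7}  [accepting]
'a' @ 8: {5,6,7}  [accepting]
final: {5,6,7}; accept 5 in set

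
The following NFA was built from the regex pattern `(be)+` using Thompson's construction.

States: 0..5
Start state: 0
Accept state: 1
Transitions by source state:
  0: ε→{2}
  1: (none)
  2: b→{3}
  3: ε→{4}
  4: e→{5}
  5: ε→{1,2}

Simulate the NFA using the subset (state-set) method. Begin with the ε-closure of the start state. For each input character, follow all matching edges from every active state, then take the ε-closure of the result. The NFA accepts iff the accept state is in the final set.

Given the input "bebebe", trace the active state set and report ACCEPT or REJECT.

initial (ε-close {0}): {0,2}
'b' @ 1: {3,4}
'e' @ 2: {1,2,5}  (accept∈set)
'b' @ 3: {3,4}
'e' @ 4: {1,2,5}  (accept∈set)
'b' @ 5: {3,4}
'e' @ 6: {1,2,5}  (accept∈set)
end set {1,2,5} — state 1 in

Answer: ACCEPT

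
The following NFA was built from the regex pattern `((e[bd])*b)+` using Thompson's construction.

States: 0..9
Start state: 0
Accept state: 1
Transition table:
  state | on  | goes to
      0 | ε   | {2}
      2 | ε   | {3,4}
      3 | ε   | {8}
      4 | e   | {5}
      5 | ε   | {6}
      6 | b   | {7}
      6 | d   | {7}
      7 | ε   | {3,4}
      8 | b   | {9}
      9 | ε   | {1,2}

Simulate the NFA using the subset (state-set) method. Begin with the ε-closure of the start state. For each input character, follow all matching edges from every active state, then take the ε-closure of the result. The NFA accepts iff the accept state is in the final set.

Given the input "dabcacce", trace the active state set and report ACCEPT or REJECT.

start: ε-closure({0}) = {0,2,3,4,8}
'd' @ 1: {}  — state set empty
rest 'abcacce' ignored (set empty)
after full input: {}  (accept=1 not in)

Answer: REJECT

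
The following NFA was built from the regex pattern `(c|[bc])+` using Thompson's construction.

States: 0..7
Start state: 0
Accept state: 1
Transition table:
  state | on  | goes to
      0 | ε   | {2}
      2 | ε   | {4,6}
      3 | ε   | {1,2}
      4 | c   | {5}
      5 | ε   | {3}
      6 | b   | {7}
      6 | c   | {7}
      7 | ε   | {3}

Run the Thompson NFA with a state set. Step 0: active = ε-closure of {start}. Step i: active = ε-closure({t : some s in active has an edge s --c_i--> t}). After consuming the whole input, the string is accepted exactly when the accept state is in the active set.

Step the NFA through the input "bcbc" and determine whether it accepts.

start: ε-closure({0}) = {0,2,4,6}
'b' @ 1: {1,2,3,4,6,7}  [accepting]
'c' @ 2: {1,2,3,4,5,6,7}  [accepting]
'b' @ 3: {1,2,3,4,6,7}  [accepting]
'c' @ 4: {1,2,3,4,5,6,7}  [accepting]
end set {1,2,3,4,5,6,7} — state 1 in

Answer: ACCEPT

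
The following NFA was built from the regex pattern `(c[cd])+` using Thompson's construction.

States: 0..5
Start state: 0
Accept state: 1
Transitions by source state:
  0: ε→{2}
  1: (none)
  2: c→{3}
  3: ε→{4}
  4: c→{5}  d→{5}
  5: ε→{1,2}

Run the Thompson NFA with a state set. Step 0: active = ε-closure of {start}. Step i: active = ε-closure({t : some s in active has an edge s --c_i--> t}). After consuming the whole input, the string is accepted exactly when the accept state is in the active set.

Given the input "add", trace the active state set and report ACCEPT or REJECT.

Answer: REJECT

Steps:
initial (ε-close {0}): {0,2}
'a' @ 1: {}  — state set empty
rest 'dd' ignored (set empty)
final: {}; accept 1 not in set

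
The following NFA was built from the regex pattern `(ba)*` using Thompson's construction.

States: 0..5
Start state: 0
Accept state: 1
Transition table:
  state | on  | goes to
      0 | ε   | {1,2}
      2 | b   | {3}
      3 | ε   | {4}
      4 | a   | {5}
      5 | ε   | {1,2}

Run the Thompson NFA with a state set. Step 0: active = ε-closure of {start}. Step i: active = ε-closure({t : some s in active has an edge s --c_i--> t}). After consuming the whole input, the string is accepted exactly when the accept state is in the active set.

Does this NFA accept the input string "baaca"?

S₀ = ε-closure({0}) = {0,1,2}
'b' @ 1: {3,4}
'a' @ 2: {1,2,5}  [accepting]
'a' @ 3: {}  — no active states
rest 'ca' ignored (set empty)
after full input: {}  (accept=1 not in)

Answer: REJECT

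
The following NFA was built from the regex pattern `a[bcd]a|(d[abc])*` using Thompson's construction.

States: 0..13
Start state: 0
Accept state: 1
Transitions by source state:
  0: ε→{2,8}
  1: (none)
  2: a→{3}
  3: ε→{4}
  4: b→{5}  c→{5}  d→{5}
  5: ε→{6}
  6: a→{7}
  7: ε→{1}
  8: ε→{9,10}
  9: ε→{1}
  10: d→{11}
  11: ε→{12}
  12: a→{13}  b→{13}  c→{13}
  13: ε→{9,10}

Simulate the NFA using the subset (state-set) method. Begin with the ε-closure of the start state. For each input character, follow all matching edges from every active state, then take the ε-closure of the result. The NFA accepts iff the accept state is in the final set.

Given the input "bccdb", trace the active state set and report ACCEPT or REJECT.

initial (ε-close {0}): {0,1,2,8,9,10}
'b' @ 1: {}  — dead — no transitions
rest 'ccdb' ignored (set empty)
after full input: {}  (accept=1 not in)

Answer: REJECT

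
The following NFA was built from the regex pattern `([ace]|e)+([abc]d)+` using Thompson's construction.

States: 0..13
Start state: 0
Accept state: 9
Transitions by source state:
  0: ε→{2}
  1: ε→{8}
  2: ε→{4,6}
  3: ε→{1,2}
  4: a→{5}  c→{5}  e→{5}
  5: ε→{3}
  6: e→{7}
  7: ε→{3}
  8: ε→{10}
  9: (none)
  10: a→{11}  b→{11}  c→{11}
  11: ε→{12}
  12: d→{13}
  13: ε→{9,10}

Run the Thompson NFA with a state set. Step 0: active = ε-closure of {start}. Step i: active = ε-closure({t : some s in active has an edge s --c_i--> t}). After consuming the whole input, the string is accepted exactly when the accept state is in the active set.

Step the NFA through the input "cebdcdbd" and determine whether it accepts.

Answer: ACCEPT

Steps:
S₀ = ε-closure({0}) = {0,2,4,6}
'c' @ 1: {1,2,3,4,5,6,8,10}
'e' @ 2: {1,2,3,4,5,6,7,8,10}
'b' @ 3: {11,12}
'd' @ 4: {9,10,13}  [accepting]
'c' @ 5: {11,12}
'd' @ 6: {9,10,13}  [accepting]
'b' @ 7: {11,12}
'd' @ 8: {9,10,13}  [accepting]
end set {9,10,13} — state 9 in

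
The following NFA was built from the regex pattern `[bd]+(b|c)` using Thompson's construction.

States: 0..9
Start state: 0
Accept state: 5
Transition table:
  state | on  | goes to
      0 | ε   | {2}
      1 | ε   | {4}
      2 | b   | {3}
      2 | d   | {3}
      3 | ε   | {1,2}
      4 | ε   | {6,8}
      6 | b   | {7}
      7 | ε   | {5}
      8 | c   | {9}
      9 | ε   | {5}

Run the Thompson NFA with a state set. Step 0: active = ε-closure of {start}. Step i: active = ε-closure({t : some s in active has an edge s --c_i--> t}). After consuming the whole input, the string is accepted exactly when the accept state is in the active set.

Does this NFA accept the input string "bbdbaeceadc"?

initial (ε-close {0}): {0,2}
'b' @ 1: {1,2,3,4,6,8}
'b' @ 2: {1,2,3,4,5,6,7,8}  [accepting]
'd' @ 3: {1,2,3,4,6,8}
'b' @ 4: {1,2,3,4,5,6,7,8}  [accepting]
'a' @ 5: {}  — state set empty
rest 'eceadc' ignored (set empty)
end set {} — state 5 not in

Answer: REJECT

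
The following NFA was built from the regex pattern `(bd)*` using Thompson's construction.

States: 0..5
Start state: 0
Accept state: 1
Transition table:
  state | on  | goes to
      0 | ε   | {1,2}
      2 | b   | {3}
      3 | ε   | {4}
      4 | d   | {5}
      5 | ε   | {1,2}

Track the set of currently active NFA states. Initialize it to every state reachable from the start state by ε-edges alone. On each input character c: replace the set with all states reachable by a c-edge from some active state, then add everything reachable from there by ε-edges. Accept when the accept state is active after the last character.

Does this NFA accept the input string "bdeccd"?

start: ε-closure({0}) = {0,1,2}
'b' @ 1: {3,4}
'd' @ 2: {1,2,5}  (accept∈set)
'e' @ 3: {}  — no active states
rest 'ccd' ignored (set empty)
end set {} — state 1 not in

Answer: REJECT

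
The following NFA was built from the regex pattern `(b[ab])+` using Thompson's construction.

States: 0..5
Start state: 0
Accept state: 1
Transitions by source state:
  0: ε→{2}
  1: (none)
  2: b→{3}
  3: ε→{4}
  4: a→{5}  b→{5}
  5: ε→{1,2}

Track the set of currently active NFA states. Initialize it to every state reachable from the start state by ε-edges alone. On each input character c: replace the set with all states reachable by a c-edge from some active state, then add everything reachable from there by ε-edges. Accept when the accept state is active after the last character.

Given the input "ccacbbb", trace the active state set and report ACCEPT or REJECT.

Answer: REJECT

Steps:
initial (ε-close {0}): {0,2}
'c' @ 1: {}  — state set empty
rest 'cacbbb' ignored (set empty)
after full input: {}  (accept=1 not in)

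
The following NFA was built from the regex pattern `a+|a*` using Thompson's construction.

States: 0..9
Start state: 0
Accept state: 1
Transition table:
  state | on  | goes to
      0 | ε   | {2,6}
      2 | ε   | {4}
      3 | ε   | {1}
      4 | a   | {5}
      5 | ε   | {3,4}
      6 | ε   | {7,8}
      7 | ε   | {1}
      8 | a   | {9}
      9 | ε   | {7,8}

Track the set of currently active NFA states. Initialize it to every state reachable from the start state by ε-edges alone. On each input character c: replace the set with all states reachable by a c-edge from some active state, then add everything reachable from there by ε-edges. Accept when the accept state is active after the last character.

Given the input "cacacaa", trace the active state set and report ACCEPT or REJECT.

start: ε-closure({0}) = {0,1,2,4,6,7,8}
'c' @ 1: {}  — dead — no transitions
rest 'acacaa' ignored (set empty)
after full input: {}  (accept=1 not in)

Answer: REJECT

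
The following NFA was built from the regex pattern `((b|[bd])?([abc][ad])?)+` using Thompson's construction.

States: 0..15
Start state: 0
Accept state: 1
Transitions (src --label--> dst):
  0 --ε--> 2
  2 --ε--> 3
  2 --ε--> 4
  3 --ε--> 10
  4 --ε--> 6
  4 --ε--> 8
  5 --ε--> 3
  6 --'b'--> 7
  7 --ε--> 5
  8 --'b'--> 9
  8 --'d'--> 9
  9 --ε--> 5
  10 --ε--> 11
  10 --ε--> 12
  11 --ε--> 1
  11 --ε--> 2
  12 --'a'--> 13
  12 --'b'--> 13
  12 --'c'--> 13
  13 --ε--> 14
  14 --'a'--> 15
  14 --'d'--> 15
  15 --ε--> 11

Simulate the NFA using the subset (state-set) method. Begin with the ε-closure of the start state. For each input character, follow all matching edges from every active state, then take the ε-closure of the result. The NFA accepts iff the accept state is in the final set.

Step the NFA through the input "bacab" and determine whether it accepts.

start: ε-closure({0}) = {0,1,2,3,4,6,8,10,11,12}
'b' @ 1: {1,2,3,4,5,6,7,8,9,10,11,12,13,14}  ✓accept
'a' @ 2: {1,2,3,4,6,8,10,11,12,13,14,15}  ✓accept
'c' @ 3: {13,14}
'a' @ 4: {1,2,3,4,6,8,10,11,12,15}  ✓accept
'b' @ 5: {1,2,3,4,5,6,7,8,9,10,11,12,13,14}  ✓accept
after full input: {1,2,3,4,5,6,7,8,9,10,11,12,13,14}  (accept=1 in)

Answer: ACCEPT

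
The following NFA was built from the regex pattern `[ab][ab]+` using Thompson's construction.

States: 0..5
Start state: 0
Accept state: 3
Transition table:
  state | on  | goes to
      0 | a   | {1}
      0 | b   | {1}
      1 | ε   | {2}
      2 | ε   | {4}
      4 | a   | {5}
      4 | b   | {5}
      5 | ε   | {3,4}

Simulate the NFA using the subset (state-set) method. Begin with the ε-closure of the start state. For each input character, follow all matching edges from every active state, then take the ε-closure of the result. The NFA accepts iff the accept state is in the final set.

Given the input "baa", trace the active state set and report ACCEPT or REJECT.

Answer: ACCEPT

Trace:
S₀ = ε-closure({0}) = {0}
'b' @ 1: {1,2,4}
'a' @ 2: {3,4,5}  (accept∈set)
'a' @ 3: {3,4,5}  (accept∈set)
final: {3,4,5}; accept 3 in set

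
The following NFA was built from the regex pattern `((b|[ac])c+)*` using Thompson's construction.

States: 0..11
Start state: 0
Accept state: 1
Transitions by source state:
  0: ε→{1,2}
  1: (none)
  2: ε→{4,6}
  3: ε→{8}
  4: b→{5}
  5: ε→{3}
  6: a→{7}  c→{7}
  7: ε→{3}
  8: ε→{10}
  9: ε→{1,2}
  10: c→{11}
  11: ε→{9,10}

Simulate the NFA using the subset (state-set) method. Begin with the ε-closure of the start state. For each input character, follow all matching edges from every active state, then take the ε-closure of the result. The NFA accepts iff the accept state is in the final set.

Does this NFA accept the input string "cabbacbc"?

start: ε-closure({0}) = {0,1,2,4,6}
'c' @ 1: {3,7,8,10}
'a' @ 2: {}  — dead — no transitions
rest 'bbacbc' ignored (set empty)
after full input: {}  (accept=1 not in)

Answer: REJECT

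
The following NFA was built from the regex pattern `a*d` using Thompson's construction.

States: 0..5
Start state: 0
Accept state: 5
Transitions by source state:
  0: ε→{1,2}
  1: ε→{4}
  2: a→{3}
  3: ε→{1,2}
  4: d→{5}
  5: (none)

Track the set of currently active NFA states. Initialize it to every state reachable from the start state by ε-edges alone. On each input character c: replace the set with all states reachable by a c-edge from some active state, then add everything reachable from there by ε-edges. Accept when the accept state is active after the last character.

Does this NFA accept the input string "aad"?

initial (ε-close {0}): {0,1,2,4}
'a' @ 1: {1,2,3,4}
'a' @ 2: {1,2,3,4}
'd' @ 3: {5}  ✓accept
final: {5}; accept 5 in set

Answer: ACCEPT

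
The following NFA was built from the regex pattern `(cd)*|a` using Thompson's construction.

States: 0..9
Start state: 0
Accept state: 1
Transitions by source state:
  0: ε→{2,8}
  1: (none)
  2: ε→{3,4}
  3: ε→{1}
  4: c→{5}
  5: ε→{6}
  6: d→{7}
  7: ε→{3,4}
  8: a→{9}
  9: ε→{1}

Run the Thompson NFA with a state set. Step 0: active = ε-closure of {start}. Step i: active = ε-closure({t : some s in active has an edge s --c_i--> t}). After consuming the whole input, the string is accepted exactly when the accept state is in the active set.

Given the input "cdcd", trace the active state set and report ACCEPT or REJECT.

initial (ε-close {0}): {0,1,2,3,4,8}
'c' @ 1: {5,6}
'd' @ 2: {1,3,4,7}  ✓accept
'c' @ 3: {5,6}
'd' @ 4: {1,3,4,7}  ✓accept
after full input: {1,3,4,7}  (accept=1 in)

Answer: ACCEPT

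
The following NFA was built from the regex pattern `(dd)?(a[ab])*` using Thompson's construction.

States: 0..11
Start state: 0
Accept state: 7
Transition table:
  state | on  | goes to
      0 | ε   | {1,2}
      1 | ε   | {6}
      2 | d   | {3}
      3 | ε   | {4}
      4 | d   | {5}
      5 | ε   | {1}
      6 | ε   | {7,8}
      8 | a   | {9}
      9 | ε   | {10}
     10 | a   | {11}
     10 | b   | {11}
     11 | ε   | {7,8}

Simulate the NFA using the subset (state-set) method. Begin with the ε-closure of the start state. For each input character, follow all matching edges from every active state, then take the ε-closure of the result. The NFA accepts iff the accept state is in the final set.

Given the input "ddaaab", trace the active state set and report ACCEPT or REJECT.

Answer: ACCEPT

Trace:
start: ε-closure({0}) = {0,1,2,6,7,8}
'd' @ 1: {3,4}
'd' @ 2: {1,5,6,7,8}  ✓accept
'a' @ 3: {9,10}
'a' @ 4: {7,8,11}  ✓accept
'a' @ 5: {9,10}
'b' @ 6: {7,8,11}  ✓accept
end set {7,8,11} — state 7 in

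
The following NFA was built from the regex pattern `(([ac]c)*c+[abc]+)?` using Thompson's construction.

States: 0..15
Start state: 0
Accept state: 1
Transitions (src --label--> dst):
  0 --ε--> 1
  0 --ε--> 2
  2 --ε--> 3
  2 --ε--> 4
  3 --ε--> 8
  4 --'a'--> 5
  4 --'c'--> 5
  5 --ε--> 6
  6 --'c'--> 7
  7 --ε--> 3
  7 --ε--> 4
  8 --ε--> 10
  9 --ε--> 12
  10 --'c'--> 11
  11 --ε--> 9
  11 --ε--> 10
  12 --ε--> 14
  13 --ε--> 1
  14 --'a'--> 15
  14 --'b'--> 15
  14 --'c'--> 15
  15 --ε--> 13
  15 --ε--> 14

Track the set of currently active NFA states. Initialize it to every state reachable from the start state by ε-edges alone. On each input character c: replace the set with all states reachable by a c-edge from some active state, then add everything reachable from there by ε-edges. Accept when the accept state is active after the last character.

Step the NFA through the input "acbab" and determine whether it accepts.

Answer: REJECT

Steps:
initial (ε-close {0}): {0,1,2,3,4,8,10}
'a' @ 1: {5,6}
'c' @ 2: {3,4,7,8,10}
'b' @ 3: {}  — state set empty
rest 'ab' ignored (set empty)
final: {}; accept 1 not in set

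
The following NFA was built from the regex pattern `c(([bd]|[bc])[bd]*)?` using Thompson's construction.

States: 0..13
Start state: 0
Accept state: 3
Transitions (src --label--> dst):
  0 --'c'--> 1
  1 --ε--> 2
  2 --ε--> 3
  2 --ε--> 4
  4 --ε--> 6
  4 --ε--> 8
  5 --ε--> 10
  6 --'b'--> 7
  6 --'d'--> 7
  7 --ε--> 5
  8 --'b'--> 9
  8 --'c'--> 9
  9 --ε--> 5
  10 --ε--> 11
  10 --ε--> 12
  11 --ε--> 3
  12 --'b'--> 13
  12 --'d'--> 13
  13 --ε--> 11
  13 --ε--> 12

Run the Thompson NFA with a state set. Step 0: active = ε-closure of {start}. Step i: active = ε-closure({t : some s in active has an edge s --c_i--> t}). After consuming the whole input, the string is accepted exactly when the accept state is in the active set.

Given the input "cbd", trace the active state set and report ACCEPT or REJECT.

Answer: ACCEPT

Derivation:
initial (ε-close {0}): {0}
'c' @ 1: {1,2,3,4,6,8}  (accept∈set)
'b' @ 2: {3,5,7,9,10,11,12}  (accept∈set)
'd' @ 3: {3,11,12,13}  (accept∈set)
final: {3,11,12,13}; accept 3 in set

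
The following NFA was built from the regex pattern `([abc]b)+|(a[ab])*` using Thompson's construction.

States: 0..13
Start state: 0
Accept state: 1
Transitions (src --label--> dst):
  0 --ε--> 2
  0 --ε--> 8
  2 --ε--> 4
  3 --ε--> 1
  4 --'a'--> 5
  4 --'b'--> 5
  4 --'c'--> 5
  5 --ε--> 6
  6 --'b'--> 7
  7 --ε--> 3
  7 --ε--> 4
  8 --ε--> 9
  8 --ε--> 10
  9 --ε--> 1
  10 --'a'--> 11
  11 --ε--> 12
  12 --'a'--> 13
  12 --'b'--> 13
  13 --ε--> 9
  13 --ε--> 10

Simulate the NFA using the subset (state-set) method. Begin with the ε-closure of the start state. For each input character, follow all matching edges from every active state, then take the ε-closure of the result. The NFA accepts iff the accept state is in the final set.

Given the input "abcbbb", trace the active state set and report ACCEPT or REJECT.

Answer: ACCEPT

Trace:
start: ε-closure({0}) = {0,1,2,4,8,9,10}
'a' @ 1: {5,6,11,12}
'b' @ 2: {1,3,4,7,9,10,13}  ✓accept
'c' @ 3: {5,6}
'b' @ 4: {1,3,4,7}  ✓accept
'b' @ 5: {5,6}
'b' @ 6: {1,3,4,7}  ✓accept
after full input: {1,3,4,7}  (accept=1 in)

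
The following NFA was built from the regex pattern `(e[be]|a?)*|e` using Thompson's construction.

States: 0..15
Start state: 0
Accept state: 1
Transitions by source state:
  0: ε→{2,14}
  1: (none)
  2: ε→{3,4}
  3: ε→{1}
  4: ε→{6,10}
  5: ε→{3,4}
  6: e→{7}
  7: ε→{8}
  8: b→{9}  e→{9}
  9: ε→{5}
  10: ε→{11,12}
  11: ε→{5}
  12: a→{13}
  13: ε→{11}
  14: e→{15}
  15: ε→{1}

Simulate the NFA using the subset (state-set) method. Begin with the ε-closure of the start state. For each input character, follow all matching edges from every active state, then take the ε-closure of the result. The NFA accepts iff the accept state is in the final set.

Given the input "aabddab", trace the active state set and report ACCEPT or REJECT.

start: ε-closure({0}) = {0,1,2,3,4,5,6,10,11,12,14}
'a' @ 1: {1,3,4,5,6,10,11,12,13}  [accepting]
'a' @ 2: {1,3,4,5,6,10,11,12,13}  [accepting]
'b' @ 3: {}  — state set empty
rest 'ddab' ignored (set empty)
after full input: {}  (accept=1 not in)

Answer: REJECT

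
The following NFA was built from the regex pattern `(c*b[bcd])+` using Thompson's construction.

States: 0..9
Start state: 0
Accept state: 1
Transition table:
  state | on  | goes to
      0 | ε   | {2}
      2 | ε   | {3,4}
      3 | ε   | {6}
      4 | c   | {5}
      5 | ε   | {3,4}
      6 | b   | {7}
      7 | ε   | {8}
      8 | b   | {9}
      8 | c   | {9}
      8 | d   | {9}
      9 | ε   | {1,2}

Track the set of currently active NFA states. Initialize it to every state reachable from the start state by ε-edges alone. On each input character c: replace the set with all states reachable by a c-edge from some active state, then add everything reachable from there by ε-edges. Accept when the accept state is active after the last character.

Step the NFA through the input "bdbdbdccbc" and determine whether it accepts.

S₀ = ε-closure({0}) = {0,2,3,4,6}
'b' @ 1: {7,8}
'd' @ 2: {1,2,3,4,6,9}  ✓accept
'b' @ 3: {7,8}
'd' @ 4: {1,2,3,4,6,9}  ✓accept
'b' @ 5: {7,8}
'd' @ 6: {1,2,3,4,6,9}  ✓accept
'c' @ 7: {3,4,5,6}
'c' @ 8: {3,4,5,6}
'b' @ 9: {7,8}
'c' @ 10: {1,2,3,4,6,9}  ✓accept
end set {1,2,3,4,6,9} — state 1 in

Answer: ACCEPT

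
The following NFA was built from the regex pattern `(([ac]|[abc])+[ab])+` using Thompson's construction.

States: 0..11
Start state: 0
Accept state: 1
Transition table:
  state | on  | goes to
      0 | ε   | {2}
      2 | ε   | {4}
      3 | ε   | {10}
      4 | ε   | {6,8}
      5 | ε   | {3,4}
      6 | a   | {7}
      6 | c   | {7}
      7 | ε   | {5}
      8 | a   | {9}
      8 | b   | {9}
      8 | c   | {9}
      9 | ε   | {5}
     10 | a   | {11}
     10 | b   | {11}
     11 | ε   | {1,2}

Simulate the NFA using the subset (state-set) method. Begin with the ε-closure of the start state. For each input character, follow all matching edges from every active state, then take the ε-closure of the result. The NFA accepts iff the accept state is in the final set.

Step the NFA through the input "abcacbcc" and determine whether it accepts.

start: ε-closure({0}) = {0,2,4,6,8}
'a' @ 1: {3,4,5,6,7,8,9,10}
'b' @ 2: {1,2,3,4,5,6,8,9,10,11}  [accepting]
'c' @ 3: {3,4,5,6,7,8,9,10}
'a' @ 4: {1,2,3,4,5,6,7,8,9,10,11}  [accepting]
'c' @ 5: {3,4,5,6,7,8,9,10}
'b' @ 6: {1,2,3,4,5,6,8,9,10,11}  [accepting]
'c' @ 7: {3,4,5,6,7,8,9,10}
'c' @ 8: {3,4,5,6,7,8,9,10}
final: {3,4,5,6,7,8,9,10}; accept 1 not in set

Answer: REJECT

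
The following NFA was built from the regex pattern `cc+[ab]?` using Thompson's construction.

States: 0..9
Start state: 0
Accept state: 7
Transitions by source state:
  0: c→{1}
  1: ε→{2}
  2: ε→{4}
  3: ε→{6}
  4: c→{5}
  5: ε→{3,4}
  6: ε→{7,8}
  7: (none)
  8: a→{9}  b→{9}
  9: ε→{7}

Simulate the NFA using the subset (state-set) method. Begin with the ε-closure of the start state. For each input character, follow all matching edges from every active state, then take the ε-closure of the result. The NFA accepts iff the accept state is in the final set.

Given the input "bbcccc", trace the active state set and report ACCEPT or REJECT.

S₀ = ε-closure({0}) = {0}
'b' @ 1: {}  — no active states
rest 'bcccc' ignored (set empty)
after full input: {}  (accept=7 not in)

Answer: REJECT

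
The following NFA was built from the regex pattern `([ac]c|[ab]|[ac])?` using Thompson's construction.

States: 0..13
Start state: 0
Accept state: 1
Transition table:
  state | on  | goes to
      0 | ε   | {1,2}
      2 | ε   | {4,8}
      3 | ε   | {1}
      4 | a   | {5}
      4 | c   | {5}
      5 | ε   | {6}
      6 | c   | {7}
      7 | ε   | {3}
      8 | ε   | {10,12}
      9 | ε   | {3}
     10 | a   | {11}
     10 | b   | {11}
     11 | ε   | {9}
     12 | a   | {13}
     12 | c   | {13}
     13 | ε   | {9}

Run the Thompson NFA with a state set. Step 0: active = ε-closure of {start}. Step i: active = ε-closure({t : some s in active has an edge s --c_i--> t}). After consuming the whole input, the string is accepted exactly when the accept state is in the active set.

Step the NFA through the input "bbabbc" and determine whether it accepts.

Answer: REJECT

Derivation:
S₀ = ε-closure({0}) = {0,1,2,4,8,10,12}
'b' @ 1: {1,3,9,11}  (accept∈set)
'b' @ 2: {}  — state set empty
rest 'abbc' ignored (set empty)
end set {} — state 1 not in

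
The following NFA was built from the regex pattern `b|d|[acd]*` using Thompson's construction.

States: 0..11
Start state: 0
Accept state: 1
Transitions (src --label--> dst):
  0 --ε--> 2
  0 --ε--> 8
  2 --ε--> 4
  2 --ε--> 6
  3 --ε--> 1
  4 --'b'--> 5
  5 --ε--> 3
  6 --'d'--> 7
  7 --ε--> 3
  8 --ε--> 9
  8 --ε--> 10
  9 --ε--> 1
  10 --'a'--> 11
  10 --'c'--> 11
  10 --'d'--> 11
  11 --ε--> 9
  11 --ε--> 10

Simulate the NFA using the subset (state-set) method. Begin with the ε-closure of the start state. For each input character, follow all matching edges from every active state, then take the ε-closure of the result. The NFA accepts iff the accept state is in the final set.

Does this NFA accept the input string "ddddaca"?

start: ε-closure({0}) = {0,1,2,4,6,8,9,10}
'd' @ 1: {1,3,7,9,10,11}  (accept∈set)
'd' @ 2: {1,9,10,11}  (accept∈set)
'd' @ 3: {1,9,10,11}  (accept∈set)
'd' @ 4: {1,9,10,11}  (accept∈set)
'a' @ 5: {1,9,10,11}  (accept∈set)
'c' @ 6: {1,9,10,11}  (accept∈set)
'a' @ 7: {1,9,10,11}  (accept∈set)
final: {1,9,10,11}; accept 1 in set

Answer: ACCEPT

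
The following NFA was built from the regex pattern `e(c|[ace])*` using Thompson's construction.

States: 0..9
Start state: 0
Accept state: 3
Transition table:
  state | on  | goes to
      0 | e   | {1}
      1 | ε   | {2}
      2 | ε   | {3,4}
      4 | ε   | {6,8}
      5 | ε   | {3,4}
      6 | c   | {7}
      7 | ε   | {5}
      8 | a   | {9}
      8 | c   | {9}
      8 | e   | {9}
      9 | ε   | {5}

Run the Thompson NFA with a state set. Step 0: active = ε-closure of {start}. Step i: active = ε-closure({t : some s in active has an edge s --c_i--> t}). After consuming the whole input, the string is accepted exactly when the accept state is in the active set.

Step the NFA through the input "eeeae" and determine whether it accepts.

Answer: ACCEPT

Steps:
start: ε-closure({0}) = {0}
'e' @ 1: {1,2,3,4,6,8}  ✓accept
'e' @ 2: {3,4,5,6,8,9}  ✓accept
'e' @ 3: {3,4,5,6,8,9}  ✓accept
'a' @ 4: {3,4,5,6,8,9}  ✓accept
'e' @ 5: {3,4,5,6,8,9}  ✓accept
end set {3,4,5,6,8,9} — state 3 in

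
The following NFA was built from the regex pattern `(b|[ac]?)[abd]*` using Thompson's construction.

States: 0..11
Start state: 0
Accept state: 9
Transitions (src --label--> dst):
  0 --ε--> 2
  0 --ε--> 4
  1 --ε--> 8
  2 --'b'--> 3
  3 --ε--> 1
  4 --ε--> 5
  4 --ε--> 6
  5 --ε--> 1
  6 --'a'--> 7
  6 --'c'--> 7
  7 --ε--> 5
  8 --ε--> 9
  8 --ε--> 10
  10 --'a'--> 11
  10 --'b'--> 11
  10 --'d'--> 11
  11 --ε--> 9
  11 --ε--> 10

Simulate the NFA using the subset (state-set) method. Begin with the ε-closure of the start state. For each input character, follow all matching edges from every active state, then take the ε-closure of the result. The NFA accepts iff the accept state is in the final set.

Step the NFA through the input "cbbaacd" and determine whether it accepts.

initial (ε-close {0}): {0,1,2,4,5,6,8,9,10}
'c' @ 1: {1,5,7,8,9,10}  ✓accept
'b' @ 2: {9,10,11}  ✓accept
'b' @ 3: {9,10,11}  ✓accept
'a' @ 4: {9,10,11}  ✓accept
'a' @ 5: {9,10,11}  ✓accept
'c' @ 6: {}  — dead — no transitions
rest 'd' ignored (set empty)
after full input: {}  (accept=9 not in)

Answer: REJECT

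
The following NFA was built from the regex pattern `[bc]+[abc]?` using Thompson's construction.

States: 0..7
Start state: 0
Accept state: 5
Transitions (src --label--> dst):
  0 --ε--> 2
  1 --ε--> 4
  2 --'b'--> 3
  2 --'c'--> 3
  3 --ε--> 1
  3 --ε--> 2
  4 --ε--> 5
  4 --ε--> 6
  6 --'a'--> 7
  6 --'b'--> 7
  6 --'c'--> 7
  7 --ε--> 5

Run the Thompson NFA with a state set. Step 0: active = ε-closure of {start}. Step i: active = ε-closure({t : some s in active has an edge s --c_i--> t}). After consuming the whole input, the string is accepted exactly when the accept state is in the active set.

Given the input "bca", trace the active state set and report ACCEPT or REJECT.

S₀ = ε-closure({0}) = {0,2}
'b' @ 1: {1,2,3,4,5,6}  (accept∈set)
'c' @ 2: {1,2,3,4,5,6,7}  (accept∈set)
'a' @ 3: {5,7}  (accept∈set)
final: {5,7}; accept 5 in set

Answer: ACCEPT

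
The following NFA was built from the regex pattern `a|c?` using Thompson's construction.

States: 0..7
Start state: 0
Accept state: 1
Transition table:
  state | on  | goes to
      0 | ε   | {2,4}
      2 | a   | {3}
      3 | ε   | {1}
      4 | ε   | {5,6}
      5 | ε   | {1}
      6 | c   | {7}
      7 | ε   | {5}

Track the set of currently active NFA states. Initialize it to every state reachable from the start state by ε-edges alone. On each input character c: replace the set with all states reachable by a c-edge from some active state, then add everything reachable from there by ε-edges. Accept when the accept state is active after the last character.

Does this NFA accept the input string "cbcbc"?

initial (ε-close {0}): {0,1,2,4,5,6}
'c' @ 1: {1,5,7}  (accept∈set)
'b' @ 2: {}  — state set empty
rest 'cbc' ignored (set empty)
after full input: {}  (accept=1 not in)

Answer: REJECT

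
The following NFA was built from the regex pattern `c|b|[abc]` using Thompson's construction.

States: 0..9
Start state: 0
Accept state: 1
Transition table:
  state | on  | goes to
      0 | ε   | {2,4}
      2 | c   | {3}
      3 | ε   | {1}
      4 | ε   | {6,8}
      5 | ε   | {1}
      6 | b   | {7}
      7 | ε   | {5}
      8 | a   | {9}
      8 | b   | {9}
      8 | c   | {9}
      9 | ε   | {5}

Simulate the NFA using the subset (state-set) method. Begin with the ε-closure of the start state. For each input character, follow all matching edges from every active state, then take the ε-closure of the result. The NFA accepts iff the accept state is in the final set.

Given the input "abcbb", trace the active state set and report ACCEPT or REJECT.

Answer: REJECT

Steps:
initial (ε-close {0}): {0,2,4,6,8}
'a' @ 1: {1,5,9}  ✓accept
'b' @ 2: {}  — dead — no transitions
rest 'cbb' ignored (set empty)
final: {}; accept 1 not in set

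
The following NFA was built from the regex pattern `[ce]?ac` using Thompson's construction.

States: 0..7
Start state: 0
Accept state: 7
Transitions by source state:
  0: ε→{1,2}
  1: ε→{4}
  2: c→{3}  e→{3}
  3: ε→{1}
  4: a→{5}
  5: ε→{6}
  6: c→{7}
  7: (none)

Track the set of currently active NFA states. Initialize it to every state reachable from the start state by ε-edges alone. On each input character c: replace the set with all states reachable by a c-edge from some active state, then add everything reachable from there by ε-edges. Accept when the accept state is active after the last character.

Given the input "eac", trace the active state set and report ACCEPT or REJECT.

start: ε-closure({0}) = {0,1,2,4}
'e' @ 1: {1,3,4}
'a' @ 2: {5,6}
'c' @ 3: {7}  ✓accept
after full input: {7}  (accept=7 in)

Answer: ACCEPT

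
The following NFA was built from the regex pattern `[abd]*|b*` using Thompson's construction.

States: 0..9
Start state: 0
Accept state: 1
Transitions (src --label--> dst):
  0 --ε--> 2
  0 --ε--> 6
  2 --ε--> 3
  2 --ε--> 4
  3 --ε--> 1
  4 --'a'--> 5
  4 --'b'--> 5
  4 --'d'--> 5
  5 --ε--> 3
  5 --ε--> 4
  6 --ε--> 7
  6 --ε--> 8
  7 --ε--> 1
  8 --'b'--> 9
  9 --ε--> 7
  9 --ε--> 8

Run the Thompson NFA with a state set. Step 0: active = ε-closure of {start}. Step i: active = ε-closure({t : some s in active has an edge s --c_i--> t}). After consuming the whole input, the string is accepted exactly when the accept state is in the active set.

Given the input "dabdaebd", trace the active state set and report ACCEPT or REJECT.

start: ε-closure({0}) = {0,1,2,3,4,6,7,8}
'd' @ 1: {1,3,4,5}  (accept∈set)
'a' @ 2: {1,3,4,5}  (accept∈set)
'b' @ 3: {1,3,4,5}  (accept∈set)
'd' @ 4: {1,3,4,5}  (accept∈set)
'a' @ 5: {1,3,4,5}  (accept∈set)
'e' @ 6: {}  — dead — no transitions
rest 'bd' ignored (set empty)
final: {}; accept 1 not in set

Answer: REJECT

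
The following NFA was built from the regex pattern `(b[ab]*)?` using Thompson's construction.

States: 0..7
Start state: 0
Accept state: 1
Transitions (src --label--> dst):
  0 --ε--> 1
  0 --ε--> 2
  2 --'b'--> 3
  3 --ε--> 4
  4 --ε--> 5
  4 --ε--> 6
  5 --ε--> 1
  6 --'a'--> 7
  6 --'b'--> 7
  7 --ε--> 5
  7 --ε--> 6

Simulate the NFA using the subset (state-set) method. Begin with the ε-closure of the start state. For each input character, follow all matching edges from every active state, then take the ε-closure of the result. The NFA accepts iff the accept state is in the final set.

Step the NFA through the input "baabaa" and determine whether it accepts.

Answer: ACCEPT

Derivation:
initial (ε-close {0}): {0,1,2}
'b' @ 1: {1,3,4,5,6}  [accepting]
'a' @ 2: {1,5,6,7}  [accepting]
'a' @ 3: {1,5,6,7}  [accepting]
'b' @ 4: {1,5,6,7}  [accepting]
'a' @ 5: {1,5,6,7}  [accepting]
'a' @ 6: {1,5,6,7}  [accepting]
after full input: {1,5,6,7}  (accept=1 in)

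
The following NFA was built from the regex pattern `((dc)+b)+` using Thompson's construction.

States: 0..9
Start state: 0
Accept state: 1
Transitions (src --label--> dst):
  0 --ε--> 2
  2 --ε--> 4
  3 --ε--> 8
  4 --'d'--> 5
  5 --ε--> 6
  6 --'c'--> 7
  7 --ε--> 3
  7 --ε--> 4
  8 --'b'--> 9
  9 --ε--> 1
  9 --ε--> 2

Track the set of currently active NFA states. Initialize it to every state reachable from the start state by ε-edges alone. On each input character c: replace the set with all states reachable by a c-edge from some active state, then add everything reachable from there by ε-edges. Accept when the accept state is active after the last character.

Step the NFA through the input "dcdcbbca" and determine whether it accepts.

Answer: REJECT

Steps:
S₀ = ε-closure({0}) = {0,2,4}
'd' @ 1: {5,6}
'c' @ 2: {3,4,7,8}
'd' @ 3: {5,6}
'c' @ 4: {3,4,7,8}
'b' @ 5: {1,2,4,9}  ✓accept
'b' @ 6: {}  — no active states
rest 'ca' ignored (set empty)
after full input: {}  (accept=1 not in)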